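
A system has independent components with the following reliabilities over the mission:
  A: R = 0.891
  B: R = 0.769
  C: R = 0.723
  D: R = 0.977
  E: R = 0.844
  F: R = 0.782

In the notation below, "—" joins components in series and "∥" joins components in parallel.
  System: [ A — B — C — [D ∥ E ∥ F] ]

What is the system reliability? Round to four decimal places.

Parallel (D, E, and F): 1 − (1 − 0.977000)(1 − 0.844000)(1 − 0.782000) = 0.999218
Series (A, B, C, and [0.999218]): 0.891000 × 0.769000 × 0.723000 × 0.999218 = 0.4950

0.4950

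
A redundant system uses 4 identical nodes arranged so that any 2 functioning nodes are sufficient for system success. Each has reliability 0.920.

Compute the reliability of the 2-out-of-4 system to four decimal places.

0.9981

R = Σ_{i=2}^{4} C(4,i) p^i (1−p)^{4−i} with p = 0.920
C(4,2)·0.920^2·0.080^2 = 0.032502
C(4,3)·0.920^3·0.080^1 = 0.249180
C(4,4)·0.920^4·0.080^0 = 0.716393
Sum = 0.9981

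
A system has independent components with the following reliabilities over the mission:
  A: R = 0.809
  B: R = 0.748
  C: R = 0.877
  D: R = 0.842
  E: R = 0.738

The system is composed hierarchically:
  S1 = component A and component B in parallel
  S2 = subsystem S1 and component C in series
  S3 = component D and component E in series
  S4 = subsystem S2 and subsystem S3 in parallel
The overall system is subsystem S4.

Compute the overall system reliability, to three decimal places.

0.937

Parallel (A and B): 1 − (1 − 0.80900)(1 − 0.74800) = 0.95187
Series ([0.95187] and C): 0.95187 × 0.87700 = 0.83479
Series (D and E): 0.84200 × 0.73800 = 0.62140
Parallel ([0.83479] and [0.62140]): 1 − (1 − 0.83479)(1 − 0.62140) = 0.937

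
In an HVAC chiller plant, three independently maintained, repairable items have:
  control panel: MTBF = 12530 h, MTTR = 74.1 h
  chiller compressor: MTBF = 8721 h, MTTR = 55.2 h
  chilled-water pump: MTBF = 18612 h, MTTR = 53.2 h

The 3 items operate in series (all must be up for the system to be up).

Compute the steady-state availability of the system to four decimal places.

A(control panel) = MTBF/(MTBF+MTTR) = 12530/(12530+74.1) = 0.994121
A(chiller compressor) = MTBF/(MTBF+MTTR) = 8721/(8721+55.2) = 0.993710
A(chilled-water pump) = MTBF/(MTBF+MTTR) = 18612/(18612+53.2) = 0.997150
Series availability: 0.994121 × 0.993710 × 0.997150 = 0.9851

0.9851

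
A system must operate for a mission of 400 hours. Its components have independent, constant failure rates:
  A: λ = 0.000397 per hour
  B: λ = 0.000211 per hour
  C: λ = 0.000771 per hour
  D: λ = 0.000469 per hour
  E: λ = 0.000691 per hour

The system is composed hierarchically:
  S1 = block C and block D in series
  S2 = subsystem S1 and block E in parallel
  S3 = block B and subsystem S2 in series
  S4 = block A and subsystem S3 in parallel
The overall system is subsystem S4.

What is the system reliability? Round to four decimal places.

R(A) = exp(−0.000397 × 400) = 0.853167
R(B) = exp(−0.000211 × 400) = 0.919064
R(C) = exp(−0.000771 × 400) = 0.734621
R(D) = exp(−0.000469 × 400) = 0.828946
R(E) = exp(−0.000691 × 400) = 0.758509
Series (C and D): 0.734621 × 0.828946 = 0.608961
Parallel ([0.608961] and E): 1 − (1 − 0.608961)(1 − 0.758509) = 0.905568
Series (B and [0.905568]): 0.919064 × 0.905568 = 0.832275
Parallel (A and [0.832275]): 1 − (1 − 0.853167)(1 − 0.832275) = 0.9754

0.9754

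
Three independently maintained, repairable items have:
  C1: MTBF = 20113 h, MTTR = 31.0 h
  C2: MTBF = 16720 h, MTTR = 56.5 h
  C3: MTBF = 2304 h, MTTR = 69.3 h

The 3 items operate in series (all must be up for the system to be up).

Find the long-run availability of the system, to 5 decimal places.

0.96604

A(C1) = MTBF/(MTBF+MTTR) = 20113/(20113+31.0) = 0.998461
A(C2) = MTBF/(MTBF+MTTR) = 16720/(16720+56.5) = 0.996632
A(C3) = MTBF/(MTBF+MTTR) = 2304/(2304+69.3) = 0.970800
Series availability: 0.998461 × 0.996632 × 0.970800 = 0.96604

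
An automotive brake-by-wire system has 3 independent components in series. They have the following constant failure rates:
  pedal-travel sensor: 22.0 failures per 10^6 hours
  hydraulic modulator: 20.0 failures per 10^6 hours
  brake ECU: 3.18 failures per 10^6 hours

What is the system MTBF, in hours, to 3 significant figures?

Series of exponential components: λ_sys = Σ λ_i
λ_sys = 0.0000220 + 0.0000200 + 0.00000318 = 4.5180e-05 /h
MTBF = 1 / λ_sys = 22100 h

22100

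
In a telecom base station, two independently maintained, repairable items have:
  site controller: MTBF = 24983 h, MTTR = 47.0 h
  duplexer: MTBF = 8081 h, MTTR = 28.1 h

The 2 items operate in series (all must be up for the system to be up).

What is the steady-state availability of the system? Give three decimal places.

0.995

A(site controller) = MTBF/(MTBF+MTTR) = 24983/(24983+47.0) = 0.998122
A(duplexer) = MTBF/(MTBF+MTTR) = 8081/(8081+28.1) = 0.996535
Series availability: 0.998122 × 0.996535 = 0.995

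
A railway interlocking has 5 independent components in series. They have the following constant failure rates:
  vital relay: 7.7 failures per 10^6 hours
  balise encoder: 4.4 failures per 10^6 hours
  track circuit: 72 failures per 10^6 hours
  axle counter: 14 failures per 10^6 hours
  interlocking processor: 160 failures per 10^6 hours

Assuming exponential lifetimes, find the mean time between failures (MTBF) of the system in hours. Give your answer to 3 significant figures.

Series of exponential components: λ_sys = Σ λ_i
λ_sys = 0.0000077 + 0.0000044 + 0.000072 + 0.000014 + 0.00016 = 2.5810e-04 /h
MTBF = 1 / λ_sys = 3870 h

3870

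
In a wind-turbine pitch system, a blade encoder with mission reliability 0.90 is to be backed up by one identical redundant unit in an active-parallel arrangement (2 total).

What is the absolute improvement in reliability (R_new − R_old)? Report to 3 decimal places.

R_before = 0.90
R_after = 1 − (1 − 0.90)^2 = 0.990
ΔR = 0.990 − 0.90 = 0.090

0.090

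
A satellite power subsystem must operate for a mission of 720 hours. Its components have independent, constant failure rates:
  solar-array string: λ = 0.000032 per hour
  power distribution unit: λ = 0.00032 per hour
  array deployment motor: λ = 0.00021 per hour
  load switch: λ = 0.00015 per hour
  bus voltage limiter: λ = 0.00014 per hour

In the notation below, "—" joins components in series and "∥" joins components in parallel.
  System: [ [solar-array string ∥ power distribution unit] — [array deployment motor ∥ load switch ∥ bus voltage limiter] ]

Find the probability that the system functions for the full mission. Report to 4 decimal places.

R(solar-array string) = exp(−0.000032 × 720) = 0.977223
R(power distribution unit) = exp(−0.00032 × 720) = 0.794216
R(array deployment motor) = exp(−0.00021 × 720) = 0.859676
R(load switch) = exp(−0.00015 × 720) = 0.897628
R(bus voltage limiter) = exp(−0.00014 × 720) = 0.904114
Parallel (solar-array string and power distribution unit): 1 − (1 − 0.977223)(1 − 0.794216) = 0.995313
Parallel (array deployment motor, load switch, and bus voltage limiter): 1 − (1 − 0.859676)(1 − 0.897628)(1 − 0.904114) = 0.998623
Series ([0.995313] and [0.998623]): 0.995313 × 0.998623 = 0.9939

0.9939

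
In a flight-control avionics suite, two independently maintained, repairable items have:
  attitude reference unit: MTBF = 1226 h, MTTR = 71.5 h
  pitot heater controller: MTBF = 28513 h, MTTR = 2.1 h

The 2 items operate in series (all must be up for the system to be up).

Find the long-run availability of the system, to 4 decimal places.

0.9448

A(attitude reference unit) = MTBF/(MTBF+MTTR) = 1226/(1226+71.5) = 0.944894
A(pitot heater controller) = MTBF/(MTBF+MTTR) = 28513/(28513+2.1) = 0.999926
Series availability: 0.944894 × 0.999926 = 0.9448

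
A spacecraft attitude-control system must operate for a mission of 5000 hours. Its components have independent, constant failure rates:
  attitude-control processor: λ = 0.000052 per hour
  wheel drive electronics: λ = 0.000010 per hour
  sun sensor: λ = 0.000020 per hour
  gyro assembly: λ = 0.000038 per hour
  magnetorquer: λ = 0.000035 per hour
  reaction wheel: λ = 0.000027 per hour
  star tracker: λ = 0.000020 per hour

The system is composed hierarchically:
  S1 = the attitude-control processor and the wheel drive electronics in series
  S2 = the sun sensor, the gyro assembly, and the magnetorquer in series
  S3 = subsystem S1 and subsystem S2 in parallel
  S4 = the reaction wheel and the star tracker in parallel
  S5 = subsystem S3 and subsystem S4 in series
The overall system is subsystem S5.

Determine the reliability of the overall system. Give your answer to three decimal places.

R(attitude-control processor) = exp(−0.000052 × 5000) = 0.77105
R(wheel drive electronics) = exp(−0.000010 × 5000) = 0.95123
R(sun sensor) = exp(−0.000020 × 5000) = 0.90484
R(gyro assembly) = exp(−0.000038 × 5000) = 0.82696
R(magnetorquer) = exp(−0.000035 × 5000) = 0.83946
R(reaction wheel) = exp(−0.000027 × 5000) = 0.87372
R(star tracker) = exp(−0.000020 × 5000) = 0.90484
Series (attitude-control processor and wheel drive electronics): 0.77105 × 0.95123 = 0.73345
Series (sun sensor, gyro assembly, and magnetorquer): 0.90484 × 0.82696 × 0.83946 = 0.62814
Parallel ([0.73345] and [0.62814]): 1 − (1 − 0.73345)(1 − 0.62814) = 0.90088
Parallel (reaction wheel and star tracker): 1 − (1 − 0.87372)(1 − 0.90484) = 0.98798
Series ([0.90088] and [0.98798]): 0.90088 × 0.98798 = 0.890

0.890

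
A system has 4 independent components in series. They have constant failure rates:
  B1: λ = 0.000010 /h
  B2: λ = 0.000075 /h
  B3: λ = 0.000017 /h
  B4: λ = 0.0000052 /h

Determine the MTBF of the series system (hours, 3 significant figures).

9330

Series of exponential components: λ_sys = Σ λ_i
λ_sys = 0.000010 + 0.000075 + 0.000017 + 0.0000052 = 1.0720e-04 /h
MTBF = 1 / λ_sys = 9330 h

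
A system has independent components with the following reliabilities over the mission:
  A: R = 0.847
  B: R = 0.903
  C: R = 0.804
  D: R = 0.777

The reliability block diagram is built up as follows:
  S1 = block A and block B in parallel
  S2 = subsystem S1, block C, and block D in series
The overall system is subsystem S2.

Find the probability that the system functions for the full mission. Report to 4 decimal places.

Parallel (A and B): 1 − (1 − 0.847000)(1 − 0.903000) = 0.985159
Series ([0.985159], C, and D): 0.985159 × 0.804000 × 0.777000 = 0.6154

0.6154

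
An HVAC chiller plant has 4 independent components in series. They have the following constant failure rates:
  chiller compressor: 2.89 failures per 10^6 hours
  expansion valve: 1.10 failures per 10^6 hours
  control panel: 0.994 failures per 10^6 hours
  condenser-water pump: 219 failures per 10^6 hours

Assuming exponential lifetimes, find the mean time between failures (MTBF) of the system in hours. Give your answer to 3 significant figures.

Series of exponential components: λ_sys = Σ λ_i
λ_sys = 0.00000289 + 0.00000110 + 0.000000994 + 0.000219 = 2.2398e-04 /h
MTBF = 1 / λ_sys = 4460 h

4460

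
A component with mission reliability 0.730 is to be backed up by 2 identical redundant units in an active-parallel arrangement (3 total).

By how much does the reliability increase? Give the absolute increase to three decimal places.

R_before = 0.730
R_after = 1 − (1 − 0.730)^3 = 0.980
ΔR = 0.980 − 0.730 = 0.250

0.250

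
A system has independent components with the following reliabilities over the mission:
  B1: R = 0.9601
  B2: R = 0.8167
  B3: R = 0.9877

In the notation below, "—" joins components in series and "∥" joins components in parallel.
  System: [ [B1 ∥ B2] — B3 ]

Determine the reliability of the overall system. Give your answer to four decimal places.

Parallel (B1 and B2): 1 − (1 − 0.960100)(1 − 0.816700) = 0.992686
Series ([0.992686] and B3): 0.992686 × 0.987700 = 0.9805

0.9805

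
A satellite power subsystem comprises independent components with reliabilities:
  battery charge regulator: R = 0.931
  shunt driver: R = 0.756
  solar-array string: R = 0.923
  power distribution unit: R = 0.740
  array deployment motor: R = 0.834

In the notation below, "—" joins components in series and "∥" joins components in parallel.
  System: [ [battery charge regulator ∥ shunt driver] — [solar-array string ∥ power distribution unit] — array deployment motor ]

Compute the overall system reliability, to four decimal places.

0.8035

Parallel (battery charge regulator and shunt driver): 1 − (1 − 0.931000)(1 − 0.756000) = 0.983164
Parallel (solar-array string and power distribution unit): 1 − (1 − 0.923000)(1 − 0.740000) = 0.979980
Series ([0.983164], [0.979980], and array deployment motor): 0.983164 × 0.979980 × 0.834000 = 0.8035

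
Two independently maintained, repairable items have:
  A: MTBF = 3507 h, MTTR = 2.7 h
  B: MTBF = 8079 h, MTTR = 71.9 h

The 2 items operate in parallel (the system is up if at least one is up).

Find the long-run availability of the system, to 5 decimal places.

A(A) = MTBF/(MTBF+MTTR) = 3507/(3507+2.7) = 0.999231
A(B) = MTBF/(MTBF+MTTR) = 8079/(8079+71.9) = 0.991179
Parallel availability: 1 − (1 − 0.999231)(1 − 0.991179) = 0.99999

0.99999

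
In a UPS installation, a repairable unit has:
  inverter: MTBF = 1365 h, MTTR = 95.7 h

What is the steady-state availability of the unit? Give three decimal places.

A(inverter) = MTBF/(MTBF+MTTR) = 1365/(1365+95.7) = 0.934

0.934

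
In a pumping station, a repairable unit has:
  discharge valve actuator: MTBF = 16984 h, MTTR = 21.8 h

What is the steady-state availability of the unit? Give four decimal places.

A(discharge valve actuator) = MTBF/(MTBF+MTTR) = 16984/(16984+21.8) = 0.9987

0.9987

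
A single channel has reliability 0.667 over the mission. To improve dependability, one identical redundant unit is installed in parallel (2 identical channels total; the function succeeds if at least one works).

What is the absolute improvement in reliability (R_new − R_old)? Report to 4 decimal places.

0.2221

R_before = 0.667
R_after = 1 − (1 − 0.667)^2 = 0.8891
ΔR = 0.8891 − 0.667 = 0.2221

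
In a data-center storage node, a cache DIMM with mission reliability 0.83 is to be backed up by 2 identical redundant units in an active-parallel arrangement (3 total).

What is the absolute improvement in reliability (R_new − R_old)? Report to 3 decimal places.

R_before = 0.83
R_after = 1 − (1 − 0.83)^3 = 0.995
ΔR = 0.995 − 0.83 = 0.165

0.165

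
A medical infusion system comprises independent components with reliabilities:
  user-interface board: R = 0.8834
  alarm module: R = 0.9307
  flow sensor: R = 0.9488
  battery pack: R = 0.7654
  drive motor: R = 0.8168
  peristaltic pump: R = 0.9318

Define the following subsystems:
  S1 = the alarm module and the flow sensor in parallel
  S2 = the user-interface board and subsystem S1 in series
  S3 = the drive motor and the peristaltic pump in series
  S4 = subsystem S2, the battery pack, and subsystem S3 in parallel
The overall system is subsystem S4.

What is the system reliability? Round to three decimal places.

0.993

Parallel (alarm module and flow sensor): 1 − (1 − 0.93070)(1 − 0.94880) = 0.99645
Series (user-interface board and [0.99645]): 0.88340 × 0.99645 = 0.88026
Series (drive motor and peristaltic pump): 0.81680 × 0.93180 = 0.76109
Parallel ([0.88026], battery pack, and [0.76109]): 1 − (1 − 0.88026)(1 − 0.76540)(1 − 0.76109) = 0.993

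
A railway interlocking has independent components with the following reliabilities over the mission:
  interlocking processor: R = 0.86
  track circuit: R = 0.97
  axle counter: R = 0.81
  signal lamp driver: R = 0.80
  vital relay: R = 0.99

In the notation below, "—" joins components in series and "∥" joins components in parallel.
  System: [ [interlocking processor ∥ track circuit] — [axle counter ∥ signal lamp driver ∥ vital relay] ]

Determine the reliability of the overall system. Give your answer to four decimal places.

0.9954

Parallel (interlocking processor and track circuit): 1 − (1 − 0.860000)(1 − 0.970000) = 0.995800
Parallel (axle counter, signal lamp driver, and vital relay): 1 − (1 − 0.810000)(1 − 0.800000)(1 − 0.990000) = 0.999620
Series ([0.995800] and [0.999620]): 0.995800 × 0.999620 = 0.9954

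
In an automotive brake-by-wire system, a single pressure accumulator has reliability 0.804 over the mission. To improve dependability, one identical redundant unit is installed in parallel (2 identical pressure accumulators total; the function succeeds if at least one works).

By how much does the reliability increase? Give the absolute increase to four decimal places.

0.1576

R_before = 0.804
R_after = 1 − (1 − 0.804)^2 = 0.9616
ΔR = 0.9616 − 0.804 = 0.1576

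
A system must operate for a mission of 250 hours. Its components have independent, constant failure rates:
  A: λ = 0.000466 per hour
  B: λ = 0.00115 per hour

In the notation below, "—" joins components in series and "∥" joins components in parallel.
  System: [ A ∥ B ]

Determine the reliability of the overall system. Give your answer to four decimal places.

0.9725

R(A) = exp(−0.000466 × 250) = 0.890030
R(B) = exp(−0.00115 × 250) = 0.750137
Parallel (A and B): 1 − (1 − 0.890030)(1 − 0.750137) = 0.9725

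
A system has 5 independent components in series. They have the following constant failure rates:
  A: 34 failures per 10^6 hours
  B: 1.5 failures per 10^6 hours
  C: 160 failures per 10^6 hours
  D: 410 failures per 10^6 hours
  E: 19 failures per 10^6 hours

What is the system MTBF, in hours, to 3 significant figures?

Series of exponential components: λ_sys = Σ λ_i
λ_sys = 0.000034 + 0.0000015 + 0.00016 + 0.00041 + 0.000019 = 6.2450e-04 /h
MTBF = 1 / λ_sys = 1600 h

1600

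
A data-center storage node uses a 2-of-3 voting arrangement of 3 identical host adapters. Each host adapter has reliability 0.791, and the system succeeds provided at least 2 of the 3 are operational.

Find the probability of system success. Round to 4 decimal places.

0.8872

R = Σ_{i=2}^{3} C(3,i) p^i (1−p)^{3−i} with p = 0.791
C(3,2)·0.791^2·0.209^1 = 0.392302
C(3,3)·0.791^3·0.209^0 = 0.494914
Sum = 0.8872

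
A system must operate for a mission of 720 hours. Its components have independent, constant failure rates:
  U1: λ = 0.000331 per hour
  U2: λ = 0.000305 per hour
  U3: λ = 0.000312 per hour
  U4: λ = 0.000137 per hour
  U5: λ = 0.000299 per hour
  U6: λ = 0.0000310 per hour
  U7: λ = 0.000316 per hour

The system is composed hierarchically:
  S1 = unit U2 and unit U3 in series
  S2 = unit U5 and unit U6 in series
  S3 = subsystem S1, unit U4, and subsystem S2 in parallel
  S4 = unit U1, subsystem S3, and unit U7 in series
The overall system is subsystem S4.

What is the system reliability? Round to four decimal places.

R(U1) = exp(−0.000331 × 720) = 0.787951
R(U2) = exp(−0.000305 × 720) = 0.802840
R(U3) = exp(−0.000312 × 720) = 0.798804
R(U4) = exp(−0.000137 × 720) = 0.906069
R(U5) = exp(−0.000299 × 720) = 0.806316
R(U6) = exp(−0.0000310 × 720) = 0.977927
R(U7) = exp(−0.000316 × 720) = 0.796506
Series (U2 and U3): 0.802840 × 0.798804 = 0.641312
Series (U5 and U6): 0.806316 × 0.977927 = 0.788518
Parallel ([0.641312], U4, and [0.788518]): 1 − (1 − 0.641312)(1 − 0.906069)(1 − 0.788518) = 0.992875
Series (U1, [0.992875], and U7): 0.787951 × 0.992875 × 0.796506 = 0.6231

0.6231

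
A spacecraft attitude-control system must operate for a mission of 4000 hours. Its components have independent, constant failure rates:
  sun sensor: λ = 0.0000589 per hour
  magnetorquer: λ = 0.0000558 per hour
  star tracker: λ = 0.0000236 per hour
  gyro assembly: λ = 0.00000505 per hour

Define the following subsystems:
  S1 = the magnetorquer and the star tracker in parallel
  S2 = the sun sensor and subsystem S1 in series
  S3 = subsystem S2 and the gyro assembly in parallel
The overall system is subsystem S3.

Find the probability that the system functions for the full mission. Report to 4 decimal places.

R(sun sensor) = exp(−0.0000589 × 4000) = 0.790097
R(magnetorquer) = exp(−0.0000558 × 4000) = 0.799955
R(star tracker) = exp(−0.0000236 × 4000) = 0.909919
R(gyro assembly) = exp(−0.00000505 × 4000) = 0.980003
Parallel (magnetorquer and star tracker): 1 − (1 − 0.799955)(1 − 0.909919) = 0.981980
Series (sun sensor and [0.981980]): 0.790097 × 0.981980 = 0.775859
Parallel ([0.775859] and gyro assembly): 1 − (1 − 0.775859)(1 − 0.980003) = 0.9955

0.9955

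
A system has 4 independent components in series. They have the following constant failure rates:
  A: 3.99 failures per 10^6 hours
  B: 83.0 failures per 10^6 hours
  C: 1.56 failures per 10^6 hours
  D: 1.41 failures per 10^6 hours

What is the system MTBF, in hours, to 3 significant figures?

11100

Series of exponential components: λ_sys = Σ λ_i
λ_sys = 0.00000399 + 0.0000830 + 0.00000156 + 0.00000141 = 8.9960e-05 /h
MTBF = 1 / λ_sys = 11100 h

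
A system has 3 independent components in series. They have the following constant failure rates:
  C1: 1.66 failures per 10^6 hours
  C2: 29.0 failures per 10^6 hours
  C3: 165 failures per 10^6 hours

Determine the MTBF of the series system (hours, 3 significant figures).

5110

Series of exponential components: λ_sys = Σ λ_i
λ_sys = 0.00000166 + 0.0000290 + 0.000165 = 1.9566e-04 /h
MTBF = 1 / λ_sys = 5110 h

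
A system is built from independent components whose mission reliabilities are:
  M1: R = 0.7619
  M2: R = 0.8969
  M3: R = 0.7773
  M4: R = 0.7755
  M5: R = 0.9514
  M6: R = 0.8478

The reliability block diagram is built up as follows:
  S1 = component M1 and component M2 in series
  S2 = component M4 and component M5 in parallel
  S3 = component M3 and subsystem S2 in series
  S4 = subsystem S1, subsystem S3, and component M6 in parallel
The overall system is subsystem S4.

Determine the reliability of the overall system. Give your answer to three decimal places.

Series (M1 and M2): 0.76190 × 0.89690 = 0.68335
Parallel (M4 and M5): 1 − (1 − 0.77550)(1 − 0.95140) = 0.98909
Series (M3 and [0.98909]): 0.77730 × 0.98909 = 0.76882
Parallel ([0.68335], [0.76882], and M6): 1 − (1 − 0.68335)(1 − 0.76882)(1 − 0.84780) = 0.989

0.989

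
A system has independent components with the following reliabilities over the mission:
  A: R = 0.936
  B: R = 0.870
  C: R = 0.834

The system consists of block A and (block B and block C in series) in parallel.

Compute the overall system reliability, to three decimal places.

Series (B and C): 0.87000 × 0.83400 = 0.72558
Parallel (A and [0.72558]): 1 − (1 − 0.93600)(1 − 0.72558) = 0.982

0.982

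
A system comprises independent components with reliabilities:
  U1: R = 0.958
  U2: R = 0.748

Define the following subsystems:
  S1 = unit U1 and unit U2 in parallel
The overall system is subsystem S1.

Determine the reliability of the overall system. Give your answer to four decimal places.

Parallel (U1 and U2): 1 − (1 − 0.958000)(1 − 0.748000) = 0.9894

0.9894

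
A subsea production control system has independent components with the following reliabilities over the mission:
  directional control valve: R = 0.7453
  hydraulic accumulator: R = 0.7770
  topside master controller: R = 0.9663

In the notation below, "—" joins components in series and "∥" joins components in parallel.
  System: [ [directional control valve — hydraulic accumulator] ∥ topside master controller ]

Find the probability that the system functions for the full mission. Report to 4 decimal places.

Series (directional control valve and hydraulic accumulator): 0.745300 × 0.777000 = 0.579098
Parallel ([0.579098] and topside master controller): 1 − (1 − 0.579098)(1 − 0.966300) = 0.9858

0.9858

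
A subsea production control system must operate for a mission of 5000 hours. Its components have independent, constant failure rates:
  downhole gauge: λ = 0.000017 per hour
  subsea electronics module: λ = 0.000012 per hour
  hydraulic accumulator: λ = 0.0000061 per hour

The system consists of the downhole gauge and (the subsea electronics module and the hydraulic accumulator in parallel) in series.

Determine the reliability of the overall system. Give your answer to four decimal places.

R(downhole gauge) = exp(−0.000017 × 5000) = 0.918512
R(subsea electronics module) = exp(−0.000012 × 5000) = 0.941765
R(hydraulic accumulator) = exp(−0.0000061 × 5000) = 0.969960
Parallel (subsea electronics module and hydraulic accumulator): 1 − (1 − 0.941765)(1 − 0.969960) = 0.998251
Series (downhole gauge and [0.998251]): 0.918512 × 0.998251 = 0.9169

0.9169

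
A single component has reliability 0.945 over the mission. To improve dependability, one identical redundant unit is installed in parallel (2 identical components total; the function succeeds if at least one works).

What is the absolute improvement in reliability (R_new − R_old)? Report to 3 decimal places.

0.052

R_before = 0.945
R_after = 1 − (1 − 0.945)^2 = 0.997
ΔR = 0.997 − 0.945 = 0.052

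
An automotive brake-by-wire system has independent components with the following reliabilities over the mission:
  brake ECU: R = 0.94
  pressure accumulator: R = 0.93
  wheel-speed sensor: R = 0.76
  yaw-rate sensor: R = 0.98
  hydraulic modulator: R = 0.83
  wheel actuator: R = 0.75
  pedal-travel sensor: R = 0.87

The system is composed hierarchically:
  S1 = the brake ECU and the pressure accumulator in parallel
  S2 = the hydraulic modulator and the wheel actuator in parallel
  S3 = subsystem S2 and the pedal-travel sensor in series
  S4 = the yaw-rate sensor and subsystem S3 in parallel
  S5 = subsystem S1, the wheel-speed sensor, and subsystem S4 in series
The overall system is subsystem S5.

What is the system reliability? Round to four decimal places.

0.7543

Parallel (brake ECU and pressure accumulator): 1 − (1 − 0.940000)(1 − 0.930000) = 0.995800
Parallel (hydraulic modulator and wheel actuator): 1 − (1 − 0.830000)(1 − 0.750000) = 0.957500
Series ([0.957500] and pedal-travel sensor): 0.957500 × 0.870000 = 0.833025
Parallel (yaw-rate sensor and [0.833025]): 1 − (1 − 0.980000)(1 − 0.833025) = 0.996661
Series ([0.995800], wheel-speed sensor, and [0.996661]): 0.995800 × 0.760000 × 0.996661 = 0.7543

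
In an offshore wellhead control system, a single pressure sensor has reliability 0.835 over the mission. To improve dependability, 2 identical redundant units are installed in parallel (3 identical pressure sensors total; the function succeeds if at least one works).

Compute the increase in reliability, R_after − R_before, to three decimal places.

R_before = 0.835
R_after = 1 − (1 − 0.835)^3 = 0.996
ΔR = 0.996 − 0.835 = 0.161

0.161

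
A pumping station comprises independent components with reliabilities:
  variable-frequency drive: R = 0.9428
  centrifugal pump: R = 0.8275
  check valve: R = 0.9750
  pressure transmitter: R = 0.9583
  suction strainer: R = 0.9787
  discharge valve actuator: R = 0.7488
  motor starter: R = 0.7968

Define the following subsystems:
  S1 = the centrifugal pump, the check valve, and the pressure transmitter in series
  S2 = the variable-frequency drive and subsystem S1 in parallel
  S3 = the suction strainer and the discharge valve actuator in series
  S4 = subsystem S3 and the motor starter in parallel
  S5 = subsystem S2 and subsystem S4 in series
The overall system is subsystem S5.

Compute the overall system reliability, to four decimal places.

0.9334

Series (centrifugal pump, check valve, and pressure transmitter): 0.827500 × 0.975000 × 0.958300 = 0.773168
Parallel (variable-frequency drive and [0.773168]): 1 − (1 − 0.942800)(1 − 0.773168) = 0.987025
Series (suction strainer and discharge valve actuator): 0.978700 × 0.748800 = 0.732851
Parallel ([0.732851] and motor starter): 1 − (1 − 0.732851)(1 − 0.796800) = 0.945715
Series ([0.987025] and [0.945715]): 0.987025 × 0.945715 = 0.9334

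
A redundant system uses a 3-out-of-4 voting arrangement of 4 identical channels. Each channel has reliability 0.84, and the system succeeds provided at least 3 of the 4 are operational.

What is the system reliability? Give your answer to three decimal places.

0.877

R = Σ_{i=3}^{4} C(4,i) p^i (1−p)^{4−i} with p = 0.84
C(4,3)·0.84^3·0.16^1 = 0.37933
C(4,4)·0.84^4·0.16^0 = 0.49787
Sum = 0.877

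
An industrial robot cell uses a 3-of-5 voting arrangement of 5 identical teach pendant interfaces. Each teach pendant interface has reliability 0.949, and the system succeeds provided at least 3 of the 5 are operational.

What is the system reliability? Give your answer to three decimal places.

R = Σ_{i=3}^{5} C(5,i) p^i (1−p)^{5−i} with p = 0.949
C(5,3)·0.949^3·0.051^2 = 0.02223
C(5,4)·0.949^4·0.051^1 = 0.20683
C(5,5)·0.949^5·0.051^0 = 0.76972
Sum = 0.999

0.999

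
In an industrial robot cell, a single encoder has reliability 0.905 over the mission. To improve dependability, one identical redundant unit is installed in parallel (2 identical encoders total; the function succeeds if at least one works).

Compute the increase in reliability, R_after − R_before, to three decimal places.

0.086

R_before = 0.905
R_after = 1 − (1 − 0.905)^2 = 0.991
ΔR = 0.991 − 0.905 = 0.086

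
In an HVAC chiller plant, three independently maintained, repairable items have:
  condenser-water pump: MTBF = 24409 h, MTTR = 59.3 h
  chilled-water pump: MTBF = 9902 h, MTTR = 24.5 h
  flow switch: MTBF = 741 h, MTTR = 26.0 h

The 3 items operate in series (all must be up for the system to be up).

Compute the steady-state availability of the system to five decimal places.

0.96138

A(condenser-water pump) = MTBF/(MTBF+MTTR) = 24409/(24409+59.3) = 0.997576
A(chilled-water pump) = MTBF/(MTBF+MTTR) = 9902/(9902+24.5) = 0.997532
A(flow switch) = MTBF/(MTBF+MTTR) = 741/(741+26.0) = 0.966102
Series availability: 0.997576 × 0.997532 × 0.966102 = 0.96138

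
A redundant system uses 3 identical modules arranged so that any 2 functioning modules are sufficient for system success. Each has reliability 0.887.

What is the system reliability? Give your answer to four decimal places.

0.9646

R = Σ_{i=2}^{3} C(3,i) p^i (1−p)^{3−i} with p = 0.887
C(3,2)·0.887^2·0.113^1 = 0.266715
C(3,3)·0.887^3·0.113^0 = 0.697864
Sum = 0.9646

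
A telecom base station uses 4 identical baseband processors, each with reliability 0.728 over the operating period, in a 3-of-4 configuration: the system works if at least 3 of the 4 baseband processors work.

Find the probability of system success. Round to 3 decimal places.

0.701

R = Σ_{i=3}^{4} C(4,i) p^i (1−p)^{4−i} with p = 0.728
C(4,3)·0.728^3·0.272^1 = 0.41978
C(4,4)·0.728^4·0.272^0 = 0.28088
Sum = 0.701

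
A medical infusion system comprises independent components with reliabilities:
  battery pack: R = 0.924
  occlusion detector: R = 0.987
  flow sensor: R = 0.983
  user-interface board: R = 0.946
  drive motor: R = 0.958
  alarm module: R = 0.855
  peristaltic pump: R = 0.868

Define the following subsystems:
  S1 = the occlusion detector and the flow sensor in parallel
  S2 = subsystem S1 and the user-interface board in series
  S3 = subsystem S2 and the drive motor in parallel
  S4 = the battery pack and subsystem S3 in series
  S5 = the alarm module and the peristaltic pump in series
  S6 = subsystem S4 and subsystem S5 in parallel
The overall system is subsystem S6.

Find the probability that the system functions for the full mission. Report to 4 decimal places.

Parallel (occlusion detector and flow sensor): 1 − (1 − 0.987000)(1 − 0.983000) = 0.999779
Series ([0.999779] and user-interface board): 0.999779 × 0.946000 = 0.945791
Parallel ([0.945791] and drive motor): 1 − (1 − 0.945791)(1 − 0.958000) = 0.997723
Series (battery pack and [0.997723]): 0.924000 × 0.997723 = 0.921896
Series (alarm module and peristaltic pump): 0.855000 × 0.868000 = 0.742140
Parallel ([0.921896] and [0.742140]): 1 − (1 − 0.921896)(1 − 0.742140) = 0.9799

0.9799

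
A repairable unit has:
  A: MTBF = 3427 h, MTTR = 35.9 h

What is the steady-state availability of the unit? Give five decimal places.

A(A) = MTBF/(MTBF+MTTR) = 3427/(3427+35.9) = 0.98963

0.98963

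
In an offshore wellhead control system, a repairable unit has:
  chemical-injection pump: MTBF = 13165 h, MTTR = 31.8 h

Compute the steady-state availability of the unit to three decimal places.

A(chemical-injection pump) = MTBF/(MTBF+MTTR) = 13165/(13165+31.8) = 0.998

0.998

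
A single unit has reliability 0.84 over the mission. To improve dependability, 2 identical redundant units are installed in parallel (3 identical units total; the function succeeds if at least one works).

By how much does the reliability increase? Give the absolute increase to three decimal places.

R_before = 0.84
R_after = 1 − (1 − 0.84)^3 = 0.996
ΔR = 0.996 − 0.84 = 0.156

0.156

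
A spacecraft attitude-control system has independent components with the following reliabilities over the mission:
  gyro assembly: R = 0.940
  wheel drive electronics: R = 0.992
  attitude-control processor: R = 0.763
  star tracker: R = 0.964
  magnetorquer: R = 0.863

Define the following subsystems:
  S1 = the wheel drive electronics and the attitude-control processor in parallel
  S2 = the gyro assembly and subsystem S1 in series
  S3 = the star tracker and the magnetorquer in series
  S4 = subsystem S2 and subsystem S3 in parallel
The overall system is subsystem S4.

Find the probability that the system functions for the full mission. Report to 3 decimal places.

Parallel (wheel drive electronics and attitude-control processor): 1 − (1 − 0.99200)(1 − 0.76300) = 0.99810
Series (gyro assembly and [0.99810]): 0.94000 × 0.99810 = 0.93821
Series (star tracker and magnetorquer): 0.96400 × 0.86300 = 0.83193
Parallel ([0.93821] and [0.83193]): 1 − (1 − 0.93821)(1 − 0.83193) = 0.990

0.990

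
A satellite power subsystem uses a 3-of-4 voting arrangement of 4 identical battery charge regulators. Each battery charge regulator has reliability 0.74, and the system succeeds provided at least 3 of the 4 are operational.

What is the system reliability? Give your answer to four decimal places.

0.7213

R = Σ_{i=3}^{4} C(4,i) p^i (1−p)^{4−i} with p = 0.74
C(4,3)·0.74^3·0.26^1 = 0.421433
C(4,4)·0.74^4·0.26^0 = 0.299866
Sum = 0.7213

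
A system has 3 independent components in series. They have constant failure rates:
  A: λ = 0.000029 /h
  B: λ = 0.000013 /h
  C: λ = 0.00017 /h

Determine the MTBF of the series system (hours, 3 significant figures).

Series of exponential components: λ_sys = Σ λ_i
λ_sys = 0.000029 + 0.000013 + 0.00017 = 2.1200e-04 /h
MTBF = 1 / λ_sys = 4720 h

4720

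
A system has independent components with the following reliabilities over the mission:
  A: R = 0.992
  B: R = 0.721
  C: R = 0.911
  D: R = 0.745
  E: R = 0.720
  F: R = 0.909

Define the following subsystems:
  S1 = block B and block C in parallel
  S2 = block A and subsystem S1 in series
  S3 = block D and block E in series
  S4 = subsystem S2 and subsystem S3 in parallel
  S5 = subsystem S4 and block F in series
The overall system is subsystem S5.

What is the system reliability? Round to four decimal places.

Parallel (B and C): 1 − (1 − 0.721000)(1 − 0.911000) = 0.975169
Series (A and [0.975169]): 0.992000 × 0.975169 = 0.967368
Series (D and E): 0.745000 × 0.720000 = 0.536400
Parallel ([0.967368] and [0.536400]): 1 − (1 − 0.967368)(1 − 0.536400) = 0.984872
Series ([0.984872] and F): 0.984872 × 0.909000 = 0.8952

0.8952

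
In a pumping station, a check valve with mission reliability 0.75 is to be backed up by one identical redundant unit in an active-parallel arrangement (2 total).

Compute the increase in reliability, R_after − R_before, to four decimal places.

R_before = 0.75
R_after = 1 − (1 − 0.75)^2 = 0.9375
ΔR = 0.9375 − 0.75 = 0.1875

0.1875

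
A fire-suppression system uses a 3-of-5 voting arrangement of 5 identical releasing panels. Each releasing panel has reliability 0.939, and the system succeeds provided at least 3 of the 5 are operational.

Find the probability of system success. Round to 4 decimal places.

0.9979

R = Σ_{i=3}^{5} C(5,i) p^i (1−p)^{5−i} with p = 0.939
C(5,3)·0.939^3·0.061^2 = 0.030807
C(5,4)·0.939^4·0.061^1 = 0.237117
C(5,5)·0.939^5·0.061^0 = 0.730009
Sum = 0.9979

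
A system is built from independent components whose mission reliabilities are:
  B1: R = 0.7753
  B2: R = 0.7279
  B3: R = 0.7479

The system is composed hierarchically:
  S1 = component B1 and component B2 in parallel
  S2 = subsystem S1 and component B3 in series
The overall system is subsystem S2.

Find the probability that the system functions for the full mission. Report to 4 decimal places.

0.7022

Parallel (B1 and B2): 1 − (1 − 0.775300)(1 − 0.727900) = 0.938859
Series ([0.938859] and B3): 0.938859 × 0.747900 = 0.7022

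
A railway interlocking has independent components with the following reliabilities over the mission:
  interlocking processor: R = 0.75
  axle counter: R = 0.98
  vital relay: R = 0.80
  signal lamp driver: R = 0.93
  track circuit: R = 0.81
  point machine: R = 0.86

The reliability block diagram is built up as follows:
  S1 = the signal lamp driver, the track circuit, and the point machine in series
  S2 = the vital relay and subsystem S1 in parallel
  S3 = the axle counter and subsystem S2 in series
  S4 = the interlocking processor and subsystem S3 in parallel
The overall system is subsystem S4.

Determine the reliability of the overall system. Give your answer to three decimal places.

Series (signal lamp driver, track circuit, and point machine): 0.93000 × 0.81000 × 0.86000 = 0.64784
Parallel (vital relay and [0.64784]): 1 − (1 − 0.80000)(1 − 0.64784) = 0.92957
Series (axle counter and [0.92957]): 0.98000 × 0.92957 = 0.91098
Parallel (interlocking processor and [0.91098]): 1 − (1 − 0.75000)(1 − 0.91098) = 0.978

0.978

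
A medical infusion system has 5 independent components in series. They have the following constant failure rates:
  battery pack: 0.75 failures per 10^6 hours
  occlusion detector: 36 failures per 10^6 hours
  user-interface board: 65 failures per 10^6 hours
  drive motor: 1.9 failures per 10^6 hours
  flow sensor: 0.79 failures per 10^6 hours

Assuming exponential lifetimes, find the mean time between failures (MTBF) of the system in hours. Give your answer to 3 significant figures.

Series of exponential components: λ_sys = Σ λ_i
λ_sys = 0.00000075 + 0.000036 + 0.000065 + 0.0000019 + 0.00000079 = 1.0444e-04 /h
MTBF = 1 / λ_sys = 9570 h

9570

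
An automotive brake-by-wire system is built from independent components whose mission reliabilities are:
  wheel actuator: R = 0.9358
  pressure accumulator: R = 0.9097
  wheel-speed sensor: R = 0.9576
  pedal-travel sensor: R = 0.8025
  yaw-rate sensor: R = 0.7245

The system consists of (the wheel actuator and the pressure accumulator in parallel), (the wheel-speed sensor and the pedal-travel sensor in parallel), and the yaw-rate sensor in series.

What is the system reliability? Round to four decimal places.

Parallel (wheel actuator and pressure accumulator): 1 − (1 − 0.935800)(1 − 0.909700) = 0.994203
Parallel (wheel-speed sensor and pedal-travel sensor): 1 − (1 − 0.957600)(1 − 0.802500) = 0.991626
Series ([0.994203], [0.991626], and yaw-rate sensor): 0.994203 × 0.991626 × 0.724500 = 0.7143

0.7143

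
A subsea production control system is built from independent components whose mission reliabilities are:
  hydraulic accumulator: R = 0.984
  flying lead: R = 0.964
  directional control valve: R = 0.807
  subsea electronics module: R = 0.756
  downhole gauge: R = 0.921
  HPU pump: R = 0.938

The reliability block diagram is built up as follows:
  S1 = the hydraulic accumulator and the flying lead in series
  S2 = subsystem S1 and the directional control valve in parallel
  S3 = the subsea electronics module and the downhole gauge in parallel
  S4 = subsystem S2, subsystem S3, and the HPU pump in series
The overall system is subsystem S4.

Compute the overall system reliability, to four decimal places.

Series (hydraulic accumulator and flying lead): 0.984000 × 0.964000 = 0.948576
Parallel ([0.948576] and directional control valve): 1 − (1 − 0.948576)(1 − 0.807000) = 0.990075
Parallel (subsea electronics module and downhole gauge): 1 − (1 − 0.756000)(1 − 0.921000) = 0.980724
Series ([0.990075], [0.980724], and HPU pump): 0.990075 × 0.980724 × 0.938000 = 0.9108

0.9108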